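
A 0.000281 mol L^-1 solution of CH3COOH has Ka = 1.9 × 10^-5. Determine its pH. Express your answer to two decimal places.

pH = 4.19

CH3COOH ⇌ CH3COO- + H+
Ka = [H+]²/(0.000281 − [H+]) = 1.9 × 10^-5
The 5% rule fails; solving [H+]² + Ka·[H+] − Ka·C₀ = 0 exactly:
[H+] = [−1.9e-05 + √(1.9e-05² + 2.14e-08)]/2 = 6.42 × 10^-5 M
pH = −log(6.42 × 10^-5) = 4.19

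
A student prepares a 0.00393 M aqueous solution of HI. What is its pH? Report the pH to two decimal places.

HI is a strong acid and dissociates completely, so [H+] = 0.00393 M.
pH = -log(0.00393) = 2.41

pH = 2.41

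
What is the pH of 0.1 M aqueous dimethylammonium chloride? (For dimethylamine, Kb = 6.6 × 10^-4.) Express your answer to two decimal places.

pH = 5.91

(CH3)2NH2+ is the conjugate acid of the weak base (CH3)2NH.
Ka = Kw/Kb = 1.0×10^-14 / 6.6 × 10^-4 = 1.52 × 10^-11
Let x = [H+] at equilibrium. Ka = x²/(0.1 − x).
Neglecting x in the denominator: x = √(1.52 × 10^-11 × 0.1) = 1.23 × 10^-6 M
pH = −log[H+] = −log(1.23 × 10^-6) = 5.91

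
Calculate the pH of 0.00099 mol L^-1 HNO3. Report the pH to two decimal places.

HNO3 is a strong acid and dissociates completely, so [H+] = 0.00099 M.
pH = -log(0.00099) = 3.00

pH = 3.00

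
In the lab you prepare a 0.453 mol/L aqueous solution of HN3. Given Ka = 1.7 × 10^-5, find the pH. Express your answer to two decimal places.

pH = 2.56

HN3 ⇌ N3- + H+
Ka = x²/(0.453 − x) = 1.7 × 10^-5
Neglecting x in the denominator: x = √(1.7 × 10^-5 × 0.453) = 2.78 × 10^-3 M
pH = −log(2.78 × 10^-3) = 2.56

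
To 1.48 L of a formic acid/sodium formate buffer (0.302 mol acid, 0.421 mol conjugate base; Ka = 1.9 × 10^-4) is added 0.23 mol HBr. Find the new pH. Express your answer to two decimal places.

pH = 3.28

Added H+ converts HCOO- to HCOOH: HCOOH → 0.532 mol, HCOO- → 0.191 mol.
pKa = −log(1.9 × 10^-4) = 3.721
pH = pKa + log([A⁻]/[HA]) = 3.721 + log(0.191/0.532) = 3.721 -0.445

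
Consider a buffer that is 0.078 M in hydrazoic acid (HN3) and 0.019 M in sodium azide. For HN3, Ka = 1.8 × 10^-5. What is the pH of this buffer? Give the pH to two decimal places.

pKa = −log(1.8 × 10^-5) = 4.745
Using pH = pKa + log([base]/[acid]) with [base]/[acid] = 0.019/0.078:
pH = 4.745 + (-0.613) = 4.13

pH = 4.13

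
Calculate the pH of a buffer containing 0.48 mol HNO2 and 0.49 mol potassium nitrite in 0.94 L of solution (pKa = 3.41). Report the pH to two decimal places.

pH = 3.42

Using pH = pKa + log([base]/[acid]) with [base]/[acid] = 0.49/0.48:
pH = 3.41 + (+0.009) = 3.42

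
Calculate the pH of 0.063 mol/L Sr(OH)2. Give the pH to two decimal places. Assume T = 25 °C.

Sr(OH)2 is a strong base (each formula unit releases 2 OH-); [OH-] = 0.126 M.
pOH = -log(0.126) = 0.90
pH = 14.00 - 0.90 = 13.10

pH = 13.10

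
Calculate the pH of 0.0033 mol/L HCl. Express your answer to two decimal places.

pH = 2.48

HCl is a strong acid and dissociates completely, so [H+] = 0.0033 M.
pH = -log(0.0033) = 2.48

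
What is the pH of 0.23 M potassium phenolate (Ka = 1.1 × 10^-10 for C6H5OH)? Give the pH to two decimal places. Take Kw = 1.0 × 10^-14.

pH = 11.66

C6H5O- is the conjugate base of the weak acid C6H5OH.
Kb = Kw/Ka = 1.0×10^-14 / 1.1 × 10^-10 = 9.09 × 10^-5
From the ICE table, Kb = [OH-]²/(0.23 − [OH-]) = 9.09 × 10^-5.
Neglecting [OH-] in the denominator: [OH-] = √(9.09 × 10^-5 × 0.23) = 4.57 × 10^-3 M
pOH = 2.34, so pH = 14.00 − pOH = 11.66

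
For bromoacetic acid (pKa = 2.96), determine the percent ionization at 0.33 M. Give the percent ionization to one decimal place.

5.6%

BrCH2COOH ⇌ BrCH2COO- + H+; let x = [H+] at equilibrium.
Ka = 10^(−2.96) = 1.10 × 10^-3
Solve x² + 0.0011x − 0.000363 = 0 → x = 1.85 × 10^-2 M
Fraction ionized = 1.85 × 10^-2 / 0.33 = 0.0561 → 5.6%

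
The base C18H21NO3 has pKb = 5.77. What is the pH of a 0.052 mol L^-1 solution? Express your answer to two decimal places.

C18H21NO3 + H2O ⇌ C18H22NO3+ + OH-
Kb = 10^(−5.77) = 1.70 × 10^-6
From the ICE table, Kb = [OH-]²/(0.052 − [OH-]) = 1.70 × 10^-6.
Since Kb ≪ C₀, [OH-] ≈ √(Kb·C₀) = 2.97 × 10^-4 M.
Check: 0.57% ionized — well under 5%, approximation valid.
pOH = 3.53, so pH = 14.00 − pOH = 10.47

pH = 10.47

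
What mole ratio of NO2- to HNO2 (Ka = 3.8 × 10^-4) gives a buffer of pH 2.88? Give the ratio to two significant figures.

ratio = 0.29

pKa = -log(3.8 × 10^-4) = 3.420
pH = pKa + log(r) ⇒ log(r) = 2.88 − 3.420 = -0.540
r = [NO2-]/[HNO2] = 10^(-0.540) = 0.288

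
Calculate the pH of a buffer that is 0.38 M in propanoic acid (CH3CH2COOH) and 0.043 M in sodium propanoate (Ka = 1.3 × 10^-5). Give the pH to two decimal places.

pH = 3.94

pKa = −log(1.3 × 10^-5) = 4.886
pH = pKa + log([A⁻]/[HA]) = 4.886 + log(0.043/0.38)
pH = 4.886 + (-0.946) = 3.94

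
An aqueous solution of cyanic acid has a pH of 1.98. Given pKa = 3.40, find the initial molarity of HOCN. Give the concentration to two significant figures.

C₀ = 2.9 × 10^-1 M

[H+] = 10^(-1.98) = 1.05 × 10^-2 M = x
Ka = 10^(−3.40) = 3.98 × 10^-4
Ka = x²/(C₀ − x) ⇒ C₀ = x + x²/Ka
C₀ = 1.05 × 10^-2 + (1.05 × 10^-2)²/(3.98 × 10^-4) = 2.88 × 10^-1 M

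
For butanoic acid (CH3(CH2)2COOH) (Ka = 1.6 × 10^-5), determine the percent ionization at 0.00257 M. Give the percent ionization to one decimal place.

7.6%

CH3(CH2)2COOH ⇌ CH3(CH2)2COO- + H+; let x = [H+] at equilibrium.
Solve x² + 1.6e-05x − 4.11e-08 = 0 → x = 1.95 × 10^-4 M
Fraction ionized = 1.95 × 10^-4 / 0.00257 = 0.0759 → 7.6%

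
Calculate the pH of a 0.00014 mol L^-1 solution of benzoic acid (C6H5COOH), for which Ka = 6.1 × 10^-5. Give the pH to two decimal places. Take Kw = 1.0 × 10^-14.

pH = 4.18

C6H5COOH ⇌ C6H5COO- + H+
From the ICE table, Ka = [H+]²/(0.00014 − [H+]) = 6.1 × 10^-5.
The 5% rule fails; solving [H+]² + Ka·[H+] − Ka·C₀ = 0 exactly:
[H+] = [−6.1e-05 + √(6.1e-05² + 3.42e-08)]/2 = 6.68 × 10^-5 M
pH = −log(6.68 × 10^-5) = 4.18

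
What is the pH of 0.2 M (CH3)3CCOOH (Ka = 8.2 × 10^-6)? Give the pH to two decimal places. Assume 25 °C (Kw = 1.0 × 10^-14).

(CH3)3CCOOH ⇌ (CH3)3CCOO- + H+
Ka = [H+]²/(0.2 − [H+]) = 8.2 × 10^-6
Neglecting [H+] in the denominator: [H+] = √(8.2 × 10^-6 × 0.2) = 1.28 × 10^-3 M
pH = −log[H+] = −log(1.28 × 10^-3) = 2.89

pH = 2.89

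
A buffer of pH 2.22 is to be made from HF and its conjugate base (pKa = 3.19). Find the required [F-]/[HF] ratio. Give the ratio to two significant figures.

pH = pKa + log(r) ⇒ log(r) = 2.22 − 3.19 = -0.97
r = [F-]/[HF] = 10^(-0.97) = 0.107

ratio = 0.11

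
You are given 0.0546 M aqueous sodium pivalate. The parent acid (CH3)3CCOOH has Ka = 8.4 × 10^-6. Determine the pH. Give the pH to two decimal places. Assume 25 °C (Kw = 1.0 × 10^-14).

(CH3)3CCOO- is the conjugate base of the weak acid (CH3)3CCOOH.
Kb = Kw/Ka = 1.0×10^-14 / 8.4 × 10^-6 = 1.19 × 10^-9
From the ICE table, Kb = [OH-]²/(0.0546 − [OH-]) = 1.19 × 10^-9.
Since Kb ≪ C₀, [OH-] ≈ √(Kb·C₀) = 8.06 × 10^-6 M.
pOH = −log(8.06 × 10^-6) = 5.09; pH = 14.00 − 5.09 = 8.91

pH = 8.91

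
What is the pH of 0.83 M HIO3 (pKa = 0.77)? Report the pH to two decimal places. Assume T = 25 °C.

pH = 0.52

HIO3 ⇌ IO3- + H+
Ka = 10^(−0.77) = 1.70 × 10^-1
From the ICE table, Ka = x²/(0.83 − x) = 1.70 × 10^-1.
The 5% rule fails; solving x² + Ka·x − Ka·C₀ = 0 exactly:
x = [−0.17 + √(0.17² + 0.564)]/2 = 3.00 × 10^-1 M
pH = −log[H+] = −log(3.00 × 10^-1) = 0.52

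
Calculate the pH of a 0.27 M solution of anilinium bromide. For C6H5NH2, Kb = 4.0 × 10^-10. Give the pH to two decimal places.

C6H5NH3+ is the conjugate acid of the weak base C6H5NH2.
Ka = Kw/Kb = 1.0×10^-14 / 4.0 × 10^-10 = 2.50 × 10^-5
Ka = [H+]²/(0.27 − [H+]) = 2.50 × 10^-5
Neglecting [H+] in the denominator: [H+] = √(2.50 × 10^-5 × 0.27) = 2.60 × 10^-3 M
pH = −log[H+] = −log(2.60 × 10^-3) = 2.59

pH = 2.59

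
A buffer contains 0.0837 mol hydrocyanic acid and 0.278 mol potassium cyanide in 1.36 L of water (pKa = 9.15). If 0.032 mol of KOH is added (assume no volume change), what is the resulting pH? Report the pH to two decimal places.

pH = 9.93

After neutralization: n(HCN) = 0.0517 mol, n(CN-) = 0.31 mol.
pH = pKa + log(n_CN-/n_HCN) = 9.15 + log(0.31/0.0517) = 9.15 + (+0.778)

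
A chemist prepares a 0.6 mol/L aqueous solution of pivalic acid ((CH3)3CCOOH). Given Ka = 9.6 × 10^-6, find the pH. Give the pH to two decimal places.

(CH3)3CCOOH ⇌ (CH3)3CCOO- + H+
Ka = [H+]²/(0.6 − [H+]) = 9.6 × 10^-6
Neglecting [H+] in the denominator: [H+] = √(9.6 × 10^-6 × 0.6) = 2.40 × 10^-3 M
([H+]/C₀ = 0.4% < 5%, so the approximation holds.)
pH = −log[H+] = −log(2.40 × 10^-3) = 2.62

pH = 2.62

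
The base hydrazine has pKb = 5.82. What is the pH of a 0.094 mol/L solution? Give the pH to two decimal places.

pH = 10.58

N2H4 + H2O ⇌ N2H5+ + OH-
Kb = 10^(−5.82) = 1.51 × 10^-6
Kb = [OH-]²/(0.094 − [OH-]) = 1.51 × 10^-6
Assume [OH-] ≪ 0.094: [OH-] ≈ √(1.51 × 10^-6 × 0.094) = 3.77 × 10^-4 M
Check: 0.4% ionized — well under 5%, approximation valid.
pOH = −log(3.77 × 10^-4) = 3.42; pH = 14.00 − 3.42 = 10.58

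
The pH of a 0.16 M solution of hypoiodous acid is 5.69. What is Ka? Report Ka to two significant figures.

Ka = 2.6 × 10^-11

[H+] = 10^(-5.69) = 2.04 × 10^-6 M
At equilibrium [HA] = 0.16 − 2.04 × 10^-6 = 1.60 × 10^-1 M
Ka = [H+][A-]/[HA] = (2.04 × 10^-6)² / 1.60 × 10^-1 = 2.6 × 10^-11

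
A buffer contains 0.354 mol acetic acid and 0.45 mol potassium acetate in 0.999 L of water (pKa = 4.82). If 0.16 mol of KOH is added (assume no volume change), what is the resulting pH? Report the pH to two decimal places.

pH = 5.32

OH- converts CH3COOH to CH3COO-: CH3COOH → 0.194 mol, CH3COO- → 0.61 mol.
pH = pKa + log([A⁻]/[HA]) = 4.82 + log(0.61/0.194) = 4.82 +0.498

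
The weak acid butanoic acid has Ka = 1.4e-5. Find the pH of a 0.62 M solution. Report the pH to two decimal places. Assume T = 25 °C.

pH = 2.53

CH3(CH2)2COOH ⇌ CH3(CH2)2COO- + H+
From the ICE table, Ka = [H+]²/(0.62 − [H+]) = 1.4 × 10^-5.
Assume [H+] ≪ 0.62: [H+] ≈ √(1.4 × 10^-5 × 0.62) = 2.95 × 10^-3 M
([H+]/C₀ = 0.48% < 5%, so the approximation holds.)
pH = −log[H+] = −log(2.95 × 10^-3) = 2.53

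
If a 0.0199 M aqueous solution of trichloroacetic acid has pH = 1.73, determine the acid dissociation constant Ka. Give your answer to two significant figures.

Ka = 2.7 × 10^-1

[H+] = 10^(-1.73) = 1.86 × 10^-2 M
At equilibrium [HA] = 0.0199 − 1.86 × 10^-2 = 1.30 × 10^-3 M
Ka = [H+][A-]/[HA] = (1.86 × 10^-2)² / 1.30 × 10^-3 = 2.7 × 10^-1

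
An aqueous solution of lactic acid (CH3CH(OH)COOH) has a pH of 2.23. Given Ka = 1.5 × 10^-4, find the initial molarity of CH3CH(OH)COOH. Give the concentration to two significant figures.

C₀ = 2.4 × 10^-1 M

[H+] = 10^(-2.23) = 5.89 × 10^-3 M = x
Ka = x²/(C₀ − x) ⇒ C₀ = x + x²/Ka
C₀ = 5.89 × 10^-3 + (5.89 × 10^-3)²/(1.5 × 10^-4) = 2.37 × 10^-1 M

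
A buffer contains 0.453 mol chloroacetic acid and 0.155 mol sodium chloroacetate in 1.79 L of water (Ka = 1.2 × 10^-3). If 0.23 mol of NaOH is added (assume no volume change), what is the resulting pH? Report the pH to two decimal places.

pH = 3.16

OH- converts ClCH2COOH to ClCH2COO-: ClCH2COOH → 0.223 mol, ClCH2COO- → 0.385 mol.
pKa = −log(1.2 × 10^-3) = 2.921
pH = pKa + log(n_ClCH2COO-/n_ClCH2COOH) = 2.921 + log(0.385/0.223) = 2.921 + (+0.237)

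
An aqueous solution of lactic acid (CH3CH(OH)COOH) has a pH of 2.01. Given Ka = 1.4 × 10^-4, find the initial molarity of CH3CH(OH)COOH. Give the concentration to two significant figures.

[H+] = 10^(-2.01) = 9.77 × 10^-3 M = x
Ka = x²/(C₀ − x) ⇒ C₀ = x + x²/Ka
C₀ = 9.77 × 10^-3 + (9.77 × 10^-3)²/(1.4 × 10^-4) = 6.92 × 10^-1 M

C₀ = 6.9 × 10^-1 M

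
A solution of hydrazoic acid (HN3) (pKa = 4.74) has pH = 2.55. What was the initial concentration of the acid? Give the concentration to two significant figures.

C₀ = 4.4 × 10^-1 M

[H+] = 10^(-2.55) = 2.82 × 10^-3 M = x
Ka = 10^(−4.74) = 1.82 × 10^-5
Ka = x²/(C₀ − x) ⇒ C₀ = x + x²/Ka
C₀ = 2.82 × 10^-3 + (2.82 × 10^-3)²/(1.82 × 10^-5) = 4.40 × 10^-1 M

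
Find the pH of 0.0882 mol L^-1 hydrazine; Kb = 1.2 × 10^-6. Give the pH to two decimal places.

pH = 10.51

N2H4 + H2O ⇌ N2H5+ + OH-
Let x = [OH-] at equilibrium. Kb = x²/(0.0882 − x).
Since Kb ≪ C₀, x ≈ √(Kb·C₀) = 3.25 × 10^-4 M.
Check: 0.37% ionized — well under 5%, approximation valid.
pOH = −log(3.25 × 10^-4) = 3.49; pH = 14.00 − 3.49 = 10.51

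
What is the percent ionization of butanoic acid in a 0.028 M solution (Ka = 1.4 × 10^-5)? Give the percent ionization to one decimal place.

CH3(CH2)2COOH ⇌ CH3(CH2)2COO- + H+; let x = [H+] at equilibrium.
x ≈ √(Ka·C₀) = √(1.4 × 10^-5 × 0.028) = 6.26 × 10^-4 M
Fraction ionized = 6.26 × 10^-4 / 0.028 = 0.0224 → 2.2%

2.2%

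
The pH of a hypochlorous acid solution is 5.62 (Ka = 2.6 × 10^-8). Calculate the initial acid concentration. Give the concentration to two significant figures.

C₀ = 2.2 × 10^-4 M

[H+] = 10^(-5.62) = 2.40 × 10^-6 M = x
Ka = x²/(C₀ − x) ⇒ C₀ = x + x²/Ka
C₀ = 2.40 × 10^-6 + (2.40 × 10^-6)²/(2.6 × 10^-8) = 2.24 × 10^-4 M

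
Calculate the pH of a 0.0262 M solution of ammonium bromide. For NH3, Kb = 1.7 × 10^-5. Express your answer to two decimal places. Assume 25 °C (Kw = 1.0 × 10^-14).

NH4+ is the conjugate acid of the weak base NH3.
Ka = Kw/Kb = 1.0×10^-14 / 1.7 × 10^-5 = 5.88 × 10^-10
Ka = [H+]²/(0.0262 − [H+]) = 5.88 × 10^-10
Neglecting [H+] in the denominator: [H+] = √(5.88 × 10^-10 × 0.0262) = 3.92 × 10^-6 M
Check: 0.015% ionized — well under 5%, approximation valid.
pH = −log(3.92 × 10^-6) = 5.41

pH = 5.41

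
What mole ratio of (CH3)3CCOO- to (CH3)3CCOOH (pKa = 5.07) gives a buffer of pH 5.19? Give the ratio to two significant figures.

ratio = 1.3

pH = pKa + log(r) ⇒ log(r) = 5.19 − 5.07 = +0.12
r = [(CH3)3CCOO-]/[(CH3)3CCOOH] = 10^(+0.12) = 1.32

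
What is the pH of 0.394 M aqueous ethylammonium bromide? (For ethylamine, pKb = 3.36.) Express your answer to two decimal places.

pH = 5.52

C2H5NH3+ is the conjugate acid of the weak base C2H5NH2.
Kb = 10^(−3.36) = 4.37 × 10^-4
Ka = Kw/Kb = 1.0×10^-14 / 4.37 × 10^-4 = 2.29 × 10^-11
Let x = [H+] at equilibrium. Ka = x²/(0.394 − x).
Neglecting x in the denominator: x = √(2.29 × 10^-11 × 0.394) = 3.00 × 10^-6 M
pH = −log(3.00 × 10^-6) = 5.52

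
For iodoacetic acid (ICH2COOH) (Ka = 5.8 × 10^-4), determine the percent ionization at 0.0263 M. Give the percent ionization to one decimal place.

ICH2COOH ⇌ ICH2COO- + H+; let x = [H+] at equilibrium.
Solve x² + 0.00058x − 1.53e-05 = 0 → x = 3.63 × 10^-3 M
Fraction ionized = 3.63 × 10^-3 / 0.0263 = 0.1380 → 13.8%

13.8%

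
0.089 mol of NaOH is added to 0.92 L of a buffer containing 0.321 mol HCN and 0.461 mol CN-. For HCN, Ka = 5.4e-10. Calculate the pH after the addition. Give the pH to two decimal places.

pH = 9.64

OH- converts HCN to CN-: HCN → 0.232 mol, CN- → 0.55 mol.
pKa = −log(5.4 × 10^-10) = 9.268
pH = pKa + log(n_CN-/n_HCN) = 9.268 + log(0.55/0.232) = 9.268 + (+0.375)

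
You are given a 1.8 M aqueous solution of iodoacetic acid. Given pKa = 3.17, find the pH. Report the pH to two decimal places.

ICH2COOH ⇌ ICH2COO- + H+
Ka = 10^(−3.17) = 6.76 × 10^-4
Ka = x²/(1.8 − x) = 6.76 × 10^-4
Assume x ≪ 1.8: x ≈ √(6.76 × 10^-4 × 1.8) = 3.49 × 10^-2 M
(x/C₀ = 1.9% < 5%, so the approximation holds.)
pH = −log(3.49 × 10^-2) = 1.46

pH = 1.46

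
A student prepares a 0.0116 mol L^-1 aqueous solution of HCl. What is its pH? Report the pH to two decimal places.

pH = 1.94

HCl is a strong acid and dissociates completely, so [H+] = 0.0116 M.
pH = -log(0.0116) = 1.94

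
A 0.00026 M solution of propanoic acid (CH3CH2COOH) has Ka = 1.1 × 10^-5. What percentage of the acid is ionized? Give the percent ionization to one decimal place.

CH3CH2COOH ⇌ CH3CH2COO- + H+; let x = [H+] at equilibrium.
Ka = x²/(C₀ − x); solving the quadratic gives x = 4.83 × 10^-5 M.
Fraction ionized = 4.83 × 10^-5 / 0.00026 = 0.1858 → 18.6%

18.6%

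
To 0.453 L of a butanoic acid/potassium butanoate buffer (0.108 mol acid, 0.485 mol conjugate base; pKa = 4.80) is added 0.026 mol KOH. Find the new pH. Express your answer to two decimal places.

pH = 5.59

OH- converts CH3(CH2)2COOH to CH3(CH2)2COO-: CH3(CH2)2COOH → 0.082 mol, CH3(CH2)2COO- → 0.511 mol.
Henderson–Hasselbalch with mole ratio 0.511/0.082: pH = 4.80 + (+0.795)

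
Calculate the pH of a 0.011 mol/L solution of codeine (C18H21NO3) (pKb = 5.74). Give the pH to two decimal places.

C18H21NO3 + H2O ⇌ C18H22NO3+ + OH-
Kb = 10^(−5.74) = 1.82 × 10^-6
Kb = [OH-]²/(0.011 − [OH-]) = 1.82 × 10^-6
Since Kb ≪ C₀, [OH-] ≈ √(Kb·C₀) = 1.41 × 10^-4 M.
Check: 1.3% ionized — well under 5%, approximation valid.
pOH = −log(1.41 × 10^-4) = 3.85; pH = 14.00 − 3.85 = 10.15

pH = 10.15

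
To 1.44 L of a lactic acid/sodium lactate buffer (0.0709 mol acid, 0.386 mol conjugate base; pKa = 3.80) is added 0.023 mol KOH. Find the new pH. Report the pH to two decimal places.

pH = 4.73

After neutralization: n(CH3CH(OH)COOH) = 0.0479 mol, n(CH3CH(OH)COO-) = 0.409 mol.
Henderson–Hasselbalch with mole ratio 0.409/0.0479: pH = 3.80 + (+0.931)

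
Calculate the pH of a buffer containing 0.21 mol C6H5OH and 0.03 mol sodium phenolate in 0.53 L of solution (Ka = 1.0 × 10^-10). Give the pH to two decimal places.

pKa = −log(1.0 × 10^-10) = 10.000
Using pH = pKa + log([base]/[acid]) with [base]/[acid] = 0.03/0.21:
pH = 10.000 + (-0.845) = 9.15

pH = 9.15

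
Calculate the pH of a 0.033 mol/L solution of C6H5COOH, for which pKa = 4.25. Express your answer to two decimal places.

C6H5COOH ⇌ C6H5COO- + H+
Ka = 10^(−4.25) = 5.62 × 10^-5
Let x = [H+] at equilibrium. Ka = x²/(0.033 − x).
Neglecting x in the denominator: x = √(5.62 × 10^-5 × 0.033) = 1.36 × 10^-3 M
(x/C₀ = 4.1% < 5%, so the approximation holds.)
pH = −log(1.36 × 10^-3) = 2.87

pH = 2.87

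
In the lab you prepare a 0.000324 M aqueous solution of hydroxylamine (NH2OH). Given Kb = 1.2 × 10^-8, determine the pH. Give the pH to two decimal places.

NH2OH + H2O ⇌ NH3OH+ + OH-
Kb = [OH-]²/(0.000324 − [OH-]) = 1.2 × 10^-8
Assume [OH-] ≪ 0.000324: [OH-] ≈ √(1.2 × 10^-8 × 0.000324) = 1.97 × 10^-6 M
Check: 0.61% ionized — well under 5%, approximation valid.
pOH = −log(1.97 × 10^-6) = 5.71; pH = 14.00 − 5.71 = 8.29

pH = 8.29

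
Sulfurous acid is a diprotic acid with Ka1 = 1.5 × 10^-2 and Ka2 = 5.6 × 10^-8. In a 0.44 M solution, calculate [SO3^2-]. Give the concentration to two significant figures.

5.6 × 10^-8 M

First ionization gives [H+] ≈ [HSO3-] = 7.41 × 10^-2 M.
Second step: Ka2 = [H+][SO3^2-]/[HSO3-] ≈ [SO3^2-] (since [H+] ≈ [HSO3-]).
So [SO3^2-] ≈ Ka2.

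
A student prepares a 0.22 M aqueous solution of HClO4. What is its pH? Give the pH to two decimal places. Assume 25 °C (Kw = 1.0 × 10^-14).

pH = 0.66

HClO4 is a strong acid and dissociates completely, so [H+] = 0.22 M.
pH = -log(0.22) = 0.66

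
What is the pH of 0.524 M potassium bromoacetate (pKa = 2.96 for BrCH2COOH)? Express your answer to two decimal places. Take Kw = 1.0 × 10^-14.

BrCH2COO- is the conjugate base of the weak acid BrCH2COOH.
Ka = 10^(−2.96) = 1.10 × 10^-3
Kb = Kw/Ka = 1.0×10^-14 / 1.10 × 10^-3 = 9.09 × 10^-12
From the ICE table, Kb = [OH-]²/(0.524 − [OH-]) = 9.09 × 10^-12.
Since Kb ≪ C₀, [OH-] ≈ √(Kb·C₀) = 2.18 × 10^-6 M.
Check: 0.00042% ionized — well under 5%, approximation valid.
pOH = −log(2.18 × 10^-6) = 5.66; pH = 14.00 − 5.66 = 8.34

pH = 8.34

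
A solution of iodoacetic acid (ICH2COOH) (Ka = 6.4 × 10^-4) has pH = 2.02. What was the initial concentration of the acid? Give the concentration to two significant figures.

[H+] = 10^(-2.02) = 9.55 × 10^-3 M = x
Ka = x²/(C₀ − x) ⇒ C₀ = x + x²/Ka
C₀ = 9.55 × 10^-3 + (9.55 × 10^-3)²/(6.4 × 10^-4) = 1.52 × 10^-1 M

C₀ = 1.5 × 10^-1 M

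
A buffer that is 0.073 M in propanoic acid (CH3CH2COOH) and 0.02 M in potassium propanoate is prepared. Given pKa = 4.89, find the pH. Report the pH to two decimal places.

Using pH = pKa + log([base]/[acid]) with [base]/[acid] = 0.02/0.073:
pH = 4.89 + (-0.562) = 4.33

pH = 4.33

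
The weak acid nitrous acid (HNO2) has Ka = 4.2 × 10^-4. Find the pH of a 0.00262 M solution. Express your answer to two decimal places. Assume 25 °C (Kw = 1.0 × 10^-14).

pH = 3.07

HNO2 ⇌ NO2- + H+
Ka = [H+]²/(0.00262 − [H+]) = 4.2 × 10^-4
[H+] is not negligible relative to C₀; solve [H+]² + 0.00042·[H+] − 1.1e-06 = 0.
[H+] = (−Ka + √(Ka² + 4·Ka·C₀))/2 = 8.60 × 10^-4 M
pH = −log[H+] = −log(8.60 × 10^-4) = 3.07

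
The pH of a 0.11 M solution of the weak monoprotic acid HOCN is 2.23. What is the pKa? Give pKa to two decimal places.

[H+] = 10^(-2.23) = 5.89 × 10^-3 M
At equilibrium [HA] = 0.11 − 5.89 × 10^-3 = 1.04 × 10^-1 M
Ka = [H+][A-]/[HA] = (5.89 × 10^-3)² / 1.04 × 10^-1 = 3.34 × 10^-4
pKa = -log(3.34 × 10^-4) = 3.48

pKa = 3.48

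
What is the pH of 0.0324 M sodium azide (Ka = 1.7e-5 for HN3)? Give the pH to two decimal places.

N3- is the conjugate base of the weak acid HN3.
Kb = Kw/Ka = 1.0×10^-14 / 1.7 × 10^-5 = 5.88 × 10^-10
Kb = [OH-]²/(0.0324 − [OH-]) = 5.88 × 10^-10
Since Kb ≪ C₀, [OH-] ≈ √(Kb·C₀) = 4.36 × 10^-6 M.
Check: 0.013% ionized — well under 5%, approximation valid.
pOH = −log(4.36 × 10^-6) = 5.36; pH = 14.00 − 5.36 = 8.64

pH = 8.64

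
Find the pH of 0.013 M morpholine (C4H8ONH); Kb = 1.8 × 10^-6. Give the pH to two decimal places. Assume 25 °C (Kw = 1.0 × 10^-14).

C4H8ONH + H2O ⇌ C4H8ONH2+ + OH-
Kb = x²/(0.013 − x) = 1.8 × 10^-6
Assume x ≪ 0.013: x ≈ √(1.8 × 10^-6 × 0.013) = 1.53 × 10^-4 M
pOH = 3.82, so pH = 14.00 − pOH = 10.18

pH = 10.18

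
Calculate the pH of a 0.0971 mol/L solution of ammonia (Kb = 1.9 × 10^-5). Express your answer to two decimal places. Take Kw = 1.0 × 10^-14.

pH = 11.13

NH3 + H2O ⇌ NH4+ + OH-
From the ICE table, Kb = [OH-]²/(0.0971 − [OH-]) = 1.9 × 10^-5.
Neglecting [OH-] in the denominator: [OH-] = √(1.9 × 10^-5 × 0.0971) = 1.36 × 10^-3 M
([OH-]/C₀ = 1.4% < 5%, so the approximation holds.)
pOH = −log(1.36 × 10^-3) = 2.87; pH = 14.00 − 2.87 = 11.13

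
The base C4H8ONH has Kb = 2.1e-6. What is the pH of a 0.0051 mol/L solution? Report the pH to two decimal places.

pH = 10.01

C4H8ONH + H2O ⇌ C4H8ONH2+ + OH-
From the ICE table, Kb = [OH-]²/(0.0051 − [OH-]) = 2.1 × 10^-6.
Neglecting [OH-] in the denominator: [OH-] = √(2.1 × 10^-6 × 0.0051) = 1.03 × 10^-4 M
([OH-]/C₀ = 2% < 5%, so the approximation holds.)
pOH = 3.99, so pH = 14.00 − pOH = 10.01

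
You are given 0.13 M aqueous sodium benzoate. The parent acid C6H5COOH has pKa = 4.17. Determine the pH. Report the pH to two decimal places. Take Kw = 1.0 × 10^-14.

C6H5COO- is the conjugate base of the weak acid C6H5COOH.
Ka = 10^(−4.17) = 6.76 × 10^-5
Kb = Kw/Ka = 1.0×10^-14 / 6.76 × 10^-5 = 1.48 × 10^-10
From the ICE table, Kb = [OH-]²/(0.13 − [OH-]) = 1.48 × 10^-10.
Since Kb ≪ C₀, [OH-] ≈ √(Kb·C₀) = 4.39 × 10^-6 M.
([OH-]/C₀ = 0.0034% < 5%, so the approximation holds.)
pOH = −log(4.39 × 10^-6) = 5.36; pH = 14.00 − 5.36 = 8.64

pH = 8.64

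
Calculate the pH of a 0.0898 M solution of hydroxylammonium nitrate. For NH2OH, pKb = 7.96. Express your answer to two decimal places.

NH3OH+ is the conjugate acid of the weak base NH2OH.
Kb = 10^(−7.96) = 1.10 × 10^-8
Ka = Kw/Kb = 1.0×10^-14 / 1.10 × 10^-8 = 9.09 × 10^-7
From the ICE table, Ka = x²/(0.0898 − x) = 9.09 × 10^-7.
Neglecting x in the denominator: x = √(9.09 × 10^-7 × 0.0898) = 2.86 × 10^-4 M
pH = −log(2.86 × 10^-4) = 3.54

pH = 3.54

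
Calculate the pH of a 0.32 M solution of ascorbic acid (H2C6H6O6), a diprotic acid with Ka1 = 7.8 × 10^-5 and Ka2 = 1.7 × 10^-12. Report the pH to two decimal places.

pH = 2.30

Ka1 ≫ Ka2, so treat the first dissociation as the only significant source of H+.
Ka1 = x²/(0.32 − x) = 7.8 × 10^-5
x ≈ √(7.8 × 10^-5 × 0.32) = 5.00 × 10^-3 M
pH = −log(5.00 × 10^-3) = 2.30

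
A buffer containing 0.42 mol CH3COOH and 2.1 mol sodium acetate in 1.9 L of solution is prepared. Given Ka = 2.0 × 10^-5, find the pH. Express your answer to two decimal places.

pKa = −log(2.0 × 10^-5) = 4.699
Using pH = pKa + log([base]/[acid]) with [base]/[acid] = 2.1/0.42:
pH = 4.699 + (+0.699) = 5.40

pH = 5.40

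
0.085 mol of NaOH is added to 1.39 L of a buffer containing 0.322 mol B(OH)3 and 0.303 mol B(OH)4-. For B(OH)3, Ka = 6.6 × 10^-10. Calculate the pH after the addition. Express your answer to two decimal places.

pH = 9.39

After neutralization: n(B(OH)3) = 0.237 mol, n(B(OH)4-) = 0.388 mol.
pKa = −log(6.6 × 10^-10) = 9.180
pH = pKa + log(n_B(OH)4-/n_B(OH)3) = 9.180 + log(0.388/0.237) = 9.180 + (+0.214)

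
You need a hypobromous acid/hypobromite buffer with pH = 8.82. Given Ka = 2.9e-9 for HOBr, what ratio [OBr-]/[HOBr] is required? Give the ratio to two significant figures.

ratio = 1.9

pKa = -log(2.9 × 10^-9) = 8.538
pH = pKa + log(r) ⇒ log(r) = 8.82 − 8.538 = +0.282
r = [OBr-]/[HOBr] = 10^(+0.282) = 1.91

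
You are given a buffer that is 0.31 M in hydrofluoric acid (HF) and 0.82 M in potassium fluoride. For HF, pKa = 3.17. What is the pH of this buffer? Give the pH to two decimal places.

pH = 3.59

Using pH = pKa + log([base]/[acid]) with [base]/[acid] = 0.82/0.31:
pH = 3.17 + (+0.422) = 3.59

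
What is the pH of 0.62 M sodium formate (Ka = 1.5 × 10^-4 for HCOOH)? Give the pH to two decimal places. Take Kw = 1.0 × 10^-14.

HCOO- is the conjugate base of the weak acid HCOOH.
Kb = Kw/Ka = 1.0×10^-14 / 1.5 × 10^-4 = 6.67 × 10^-11
From the ICE table, Kb = x²/(0.62 − x) = 6.67 × 10^-11.
Assume x ≪ 0.62: x ≈ √(6.67 × 10^-11 × 0.62) = 6.43 × 10^-6 M
(x/C₀ = 0.001% < 5%, so the approximation holds.)
pOH = 5.19, so pH = 14.00 − pOH = 8.81

pH = 8.81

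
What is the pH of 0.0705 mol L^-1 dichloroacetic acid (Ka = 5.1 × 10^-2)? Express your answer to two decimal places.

pH = 1.40

Cl2CHCOOH ⇌ Cl2CHCOO- + H+
From the ICE table, Ka = x²/(0.0705 − x) = 5.1 × 10^-2.
x is not negligible relative to C₀; solve x² + 0.051·x − 0.0036 = 0.
x = (−Ka + √(Ka² + 4·Ka·C₀))/2 = 3.97 × 10^-2 M
pH = −log(3.97 × 10^-2) = 1.40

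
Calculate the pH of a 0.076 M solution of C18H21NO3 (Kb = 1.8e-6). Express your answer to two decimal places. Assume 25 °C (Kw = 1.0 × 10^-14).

C18H21NO3 + H2O ⇌ C18H22NO3+ + OH-
Kb = [OH-]²/(0.076 − [OH-]) = 1.8 × 10^-6
Assume [OH-] ≪ 0.076: [OH-] ≈ √(1.8 × 10^-6 × 0.076) = 3.70 × 10^-4 M
([OH-]/C₀ = 0.49% < 5%, so the approximation holds.)
pOH = 3.43, so pH = 14.00 − pOH = 10.57

pH = 10.57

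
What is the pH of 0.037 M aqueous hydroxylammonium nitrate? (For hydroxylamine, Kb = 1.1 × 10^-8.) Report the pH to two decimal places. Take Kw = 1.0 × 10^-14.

pH = 3.74

NH3OH+ is the conjugate acid of the weak base NH2OH.
Ka = Kw/Kb = 1.0×10^-14 / 1.1 × 10^-8 = 9.09 × 10^-7
Ka = [H+]²/(0.037 − [H+]) = 9.09 × 10^-7
Neglecting [H+] in the denominator: [H+] = √(9.09 × 10^-7 × 0.037) = 1.83 × 10^-4 M
([H+]/C₀ = 0.5% < 5%, so the approximation holds.)
pH = −log(1.83 × 10^-4) = 3.74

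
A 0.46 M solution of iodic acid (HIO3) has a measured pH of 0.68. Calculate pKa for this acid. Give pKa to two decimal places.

pKa = 0.76

[H+] = 10^(-0.68) = 2.09 × 10^-1 M
At equilibrium [HA] = 0.46 − 2.09 × 10^-1 = 2.51 × 10^-1 M
Ka = [H+][A-]/[HA] = (2.09 × 10^-1)² / 2.51 × 10^-1 = 1.74 × 10^-1
pKa = -log(1.74 × 10^-1) = 0.76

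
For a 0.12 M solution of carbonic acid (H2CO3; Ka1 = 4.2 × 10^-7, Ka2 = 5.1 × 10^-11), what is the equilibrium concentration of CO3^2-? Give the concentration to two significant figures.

5.1 × 10^-11 M

First ionization gives [H+] ≈ [HCO3-] = 2.24 × 10^-4 M.
Second step: Ka2 = [H+][CO3^2-]/[HCO3-] ≈ [CO3^2-] (since [H+] ≈ [HCO3-]).
So [CO3^2-] ≈ Ka2.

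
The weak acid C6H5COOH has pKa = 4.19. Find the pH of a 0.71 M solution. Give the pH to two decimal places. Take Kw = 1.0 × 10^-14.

pH = 2.17

C6H5COOH ⇌ C6H5COO- + H+
Ka = 10^(−4.19) = 6.46 × 10^-5
Let x = [H+] at equilibrium. Ka = x²/(0.71 − x).
Neglecting x in the denominator: x = √(6.46 × 10^-5 × 0.71) = 6.77 × 10^-3 M
(x/C₀ = 0.95% < 5%, so the approximation holds.)
pH = −log(6.77 × 10^-3) = 2.17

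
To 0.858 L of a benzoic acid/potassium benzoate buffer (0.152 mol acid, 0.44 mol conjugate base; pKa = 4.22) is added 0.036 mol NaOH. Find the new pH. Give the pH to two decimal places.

After neutralization: n(C6H5COOH) = 0.116 mol, n(C6H5COO-) = 0.476 mol.
pH = pKa + log([A⁻]/[HA]) = 4.22 + log(0.476/0.116) = 4.22 +0.613

pH = 4.83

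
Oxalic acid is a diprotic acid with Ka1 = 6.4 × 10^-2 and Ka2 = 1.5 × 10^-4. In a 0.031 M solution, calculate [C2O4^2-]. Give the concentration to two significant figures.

First ionization gives [H+] ≈ [HC2O4-] = 2.28 × 10^-2 M.
Second step: Ka2 = [H+][C2O4^2-]/[HC2O4-] ≈ [C2O4^2-] (since [H+] ≈ [HC2O4-]).
So [C2O4^2-] ≈ Ka2.

1.5 × 10^-4 M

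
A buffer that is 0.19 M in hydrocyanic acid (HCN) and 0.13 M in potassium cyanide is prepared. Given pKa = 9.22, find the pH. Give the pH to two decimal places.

pH = 9.06

Using pH = pKa + log([base]/[acid]) with [base]/[acid] = 0.13/0.19:
pH = 9.22 + (-0.165) = 9.06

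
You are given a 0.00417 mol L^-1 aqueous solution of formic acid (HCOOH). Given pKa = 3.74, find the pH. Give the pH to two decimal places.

HCOOH ⇌ HCOO- + H+
Ka = 10^(−3.74) = 1.82 × 10^-4
Let x = [H+] at equilibrium. Ka = x²/(0.00417 − x).
The 5% rule fails; solving x² + Ka·x − Ka·C₀ = 0 exactly:
x = [−0.000182 + √(0.000182² + 3.04e-06)]/2 = 7.85 × 10^-4 M
pH = −log[H+] = −log(7.85 × 10^-4) = 3.11

pH = 3.11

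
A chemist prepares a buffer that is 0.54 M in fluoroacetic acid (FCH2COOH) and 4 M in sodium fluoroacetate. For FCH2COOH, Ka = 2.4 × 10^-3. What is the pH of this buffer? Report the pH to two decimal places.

pH = 3.49

pKa = −log(2.4 × 10^-3) = 2.620
Using pH = pKa + log([base]/[acid]) with [base]/[acid] = 4/0.54:
pH = 2.620 + (+0.870) = 3.49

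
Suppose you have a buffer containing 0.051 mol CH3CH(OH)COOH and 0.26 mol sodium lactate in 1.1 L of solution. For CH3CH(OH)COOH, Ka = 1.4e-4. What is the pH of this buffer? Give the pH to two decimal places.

pKa = −log(1.4 × 10^-4) = 3.854
Using pH = pKa + log([base]/[acid]) with [base]/[acid] = 0.26/0.051:
pH = 3.854 + (+0.707) = 4.56

pH = 4.56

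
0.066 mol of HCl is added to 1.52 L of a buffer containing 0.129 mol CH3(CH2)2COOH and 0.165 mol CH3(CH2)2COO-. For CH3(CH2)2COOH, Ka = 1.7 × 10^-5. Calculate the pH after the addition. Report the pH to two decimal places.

Added H+ converts CH3(CH2)2COO- to CH3(CH2)2COOH: CH3(CH2)2COOH → 0.195 mol, CH3(CH2)2COO- → 0.099 mol.
pKa = −log(1.7 × 10^-5) = 4.770
pH = pKa + log(n_CH3(CH2)2COO-/n_CH3(CH2)2COOH) = 4.770 + log(0.099/0.195) = 4.770 + (-0.294)

pH = 4.48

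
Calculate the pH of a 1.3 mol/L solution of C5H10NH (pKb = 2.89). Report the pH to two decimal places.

C5H10NH + H2O ⇌ C5H10NH2+ + OH-
Kb = 10^(−2.89) = 1.29 × 10^-3
Let x = [OH-] at equilibrium. Kb = x²/(1.3 − x).
Since Kb ≪ C₀, x ≈ √(Kb·C₀) = 4.10 × 10^-2 M.
(x/C₀ = 3.2% < 5%, so the approximation holds.)
pOH = −log(4.10 × 10^-2) = 1.39; pH = 14.00 − 1.39 = 12.61

pH = 12.61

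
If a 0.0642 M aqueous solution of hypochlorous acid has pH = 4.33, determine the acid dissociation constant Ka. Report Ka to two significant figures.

Ka = 3.4 × 10^-8

[H+] = 10^(-4.33) = 4.68 × 10^-5 M
At equilibrium [HA] = 0.0642 − 4.68 × 10^-5 = 6.42 × 10^-2 M
Ka = [H+][A-]/[HA] = (4.68 × 10^-5)² / 6.42 × 10^-2 = 3.4 × 10^-8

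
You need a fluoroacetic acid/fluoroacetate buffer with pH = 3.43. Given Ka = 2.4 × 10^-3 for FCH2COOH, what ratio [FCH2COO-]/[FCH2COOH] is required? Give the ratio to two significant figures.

ratio = 6.5

pKa = -log(2.4 × 10^-3) = 2.620
pH = pKa + log(r) ⇒ log(r) = 3.43 − 2.620 = +0.810
r = [FCH2COO-]/[FCH2COOH] = 10^(+0.810) = 6.46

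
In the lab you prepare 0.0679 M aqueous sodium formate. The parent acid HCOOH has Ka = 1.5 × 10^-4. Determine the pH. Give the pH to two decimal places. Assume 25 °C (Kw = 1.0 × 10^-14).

pH = 8.33

HCOO- is the conjugate base of the weak acid HCOOH.
Kb = Kw/Ka = 1.0×10^-14 / 1.5 × 10^-4 = 6.67 × 10^-11
From the ICE table, Kb = [OH-]²/(0.0679 − [OH-]) = 6.67 × 10^-11.
Assume [OH-] ≪ 0.0679: [OH-] ≈ √(6.67 × 10^-11 × 0.0679) = 2.13 × 10^-6 M
Check: 0.0031% ionized — well under 5%, approximation valid.
pOH = 5.67, so pH = 14.00 − pOH = 8.33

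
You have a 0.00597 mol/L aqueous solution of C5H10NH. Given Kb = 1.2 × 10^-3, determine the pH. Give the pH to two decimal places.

C5H10NH + H2O ⇌ C5H10NH2+ + OH-
Let x = [OH-] at equilibrium. Kb = x²/(0.00597 − x).
The 5% rule fails; solving x² + Kb·x − Kb·C₀ = 0 exactly:
x = (−Kb + √(Kb² + 4·Kb·C₀))/2 = 2.14 × 10^-3 M
pOH = −log(2.14 × 10^-3) = 2.67; pH = 14.00 − 2.67 = 11.33

pH = 11.33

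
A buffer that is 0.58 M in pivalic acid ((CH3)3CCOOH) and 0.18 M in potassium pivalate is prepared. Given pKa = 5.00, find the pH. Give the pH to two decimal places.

pH = 4.49

Henderson–Hasselbalch: pH = pKa + log([(CH3)3CCOO-]/[(CH3)3CCOOH]) = 5.00 + log(0.18/0.58)
pH = 5.00 + (-0.508) = 4.49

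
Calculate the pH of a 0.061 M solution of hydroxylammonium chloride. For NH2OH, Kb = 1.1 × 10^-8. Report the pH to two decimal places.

NH3OH+ is the conjugate acid of the weak base NH2OH.
Ka = Kw/Kb = 1.0×10^-14 / 1.1 × 10^-8 = 9.09 × 10^-7
Ka = x²/(0.061 − x) = 9.09 × 10^-7
Assume x ≪ 0.061: x ≈ √(9.09 × 10^-7 × 0.061) = 2.35 × 10^-4 M
pH = −log(2.35 × 10^-4) = 3.63

pH = 3.63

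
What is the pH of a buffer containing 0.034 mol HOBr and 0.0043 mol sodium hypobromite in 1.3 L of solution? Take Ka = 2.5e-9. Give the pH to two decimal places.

pH = 7.70

pKa = −log(2.5 × 10^-9) = 8.602
Using pH = pKa + log([base]/[acid]) with [base]/[acid] = 0.0043/0.034:
pH = 8.602 + (-0.898) = 7.70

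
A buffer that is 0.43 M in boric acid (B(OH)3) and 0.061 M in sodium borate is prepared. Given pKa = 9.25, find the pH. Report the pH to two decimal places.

Using pH = pKa + log([base]/[acid]) with [base]/[acid] = 0.061/0.43:
pH = 9.25 + (-0.848) = 8.40

pH = 8.40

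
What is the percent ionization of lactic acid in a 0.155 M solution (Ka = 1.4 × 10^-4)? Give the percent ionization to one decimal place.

3.0%

CH3CH(OH)COOH ⇌ CH3CH(OH)COO- + H+; let x = [H+] at equilibrium.
x ≈ √(Ka·C₀) = √(1.4 × 10^-4 × 0.155) = 4.66 × 10^-3 M
% ionization = x/C₀ × 100% = 4.66 × 10^-3/0.155 × 100% = 3.0%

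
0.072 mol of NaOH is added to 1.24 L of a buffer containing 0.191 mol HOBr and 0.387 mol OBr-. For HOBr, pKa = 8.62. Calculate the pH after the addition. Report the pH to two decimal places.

pH = 9.21

OH- converts HOBr to OBr-: HOBr → 0.119 mol, OBr- → 0.459 mol.
pH = pKa + log([A⁻]/[HA]) = 8.62 + log(0.459/0.119) = 8.62 +0.586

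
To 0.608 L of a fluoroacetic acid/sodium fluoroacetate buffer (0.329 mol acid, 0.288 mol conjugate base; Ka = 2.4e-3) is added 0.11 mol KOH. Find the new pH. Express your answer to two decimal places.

OH- converts FCH2COOH to FCH2COO-: FCH2COOH → 0.219 mol, FCH2COO- → 0.398 mol.
pKa = −log(2.4 × 10^-3) = 2.620
pH = pKa + log(n_FCH2COO-/n_FCH2COOH) = 2.620 + log(0.398/0.219) = 2.620 + (+0.259)

pH = 2.88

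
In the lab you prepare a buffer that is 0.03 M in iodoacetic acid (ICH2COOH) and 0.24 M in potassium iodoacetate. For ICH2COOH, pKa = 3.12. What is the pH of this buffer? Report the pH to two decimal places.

pH = 4.02

pH = pKa + log([A⁻]/[HA]) = 3.12 + log(0.24/0.03)
pH = 3.12 + (+0.903) = 4.02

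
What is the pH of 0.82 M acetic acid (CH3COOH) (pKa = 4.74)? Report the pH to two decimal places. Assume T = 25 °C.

CH3COOH ⇌ CH3COO- + H+
Ka = 10^(−4.74) = 1.82 × 10^-5
From the ICE table, Ka = [H+]²/(0.82 − [H+]) = 1.82 × 10^-5.
Since Ka ≪ C₀, [H+] ≈ √(Ka·C₀) = 3.86 × 10^-3 M.
([H+]/C₀ = 0.47% < 5%, so the approximation holds.)
pH = −log(3.86 × 10^-3) = 2.41

pH = 2.41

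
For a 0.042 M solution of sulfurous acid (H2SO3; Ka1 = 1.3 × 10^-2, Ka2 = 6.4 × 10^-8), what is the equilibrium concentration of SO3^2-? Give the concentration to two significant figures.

First ionization gives [H+] ≈ [HSO3-] = 1.78 × 10^-2 M.
Second step: Ka2 = [H+][SO3^2-]/[HSO3-] ≈ [SO3^2-] (since [H+] ≈ [HSO3-]).
So [SO3^2-] ≈ Ka2.

6.4 × 10^-8 M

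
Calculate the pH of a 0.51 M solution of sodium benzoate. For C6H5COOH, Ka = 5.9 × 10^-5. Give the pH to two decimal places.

pH = 8.97

C6H5COO- is the conjugate base of the weak acid C6H5COOH.
Kb = Kw/Ka = 1.0×10^-14 / 5.9 × 10^-5 = 1.69 × 10^-10
Let x = [OH-] at equilibrium. Kb = x²/(0.51 − x).
Since Kb ≪ C₀, x ≈ √(Kb·C₀) = 9.28 × 10^-6 M.
pOH = −log(9.28 × 10^-6) = 5.03; pH = 14.00 − 5.03 = 8.97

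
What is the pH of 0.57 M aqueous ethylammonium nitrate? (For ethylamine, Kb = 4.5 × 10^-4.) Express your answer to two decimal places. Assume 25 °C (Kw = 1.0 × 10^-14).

C2H5NH3+ is the conjugate acid of the weak base C2H5NH2.
Ka = Kw/Kb = 1.0×10^-14 / 4.5 × 10^-4 = 2.22 × 10^-11
Let x = [H+] at equilibrium. Ka = x²/(0.57 − x).
Assume x ≪ 0.57: x ≈ √(2.22 × 10^-11 × 0.57) = 3.56 × 10^-6 M
Check: 0.00062% ionized — well under 5%, approximation valid.
pH = −log[H+] = −log(3.56 × 10^-6) = 5.45

pH = 5.45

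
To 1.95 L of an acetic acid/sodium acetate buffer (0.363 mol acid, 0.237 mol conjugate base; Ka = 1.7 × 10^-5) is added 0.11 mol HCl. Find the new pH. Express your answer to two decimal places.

Added H+ converts CH3COO- to CH3COOH: CH3COOH → 0.473 mol, CH3COO- → 0.127 mol.
pKa = −log(1.7 × 10^-5) = 4.770
pH = pKa + log([A⁻]/[HA]) = 4.770 + log(0.127/0.473) = 4.770 -0.571

pH = 4.20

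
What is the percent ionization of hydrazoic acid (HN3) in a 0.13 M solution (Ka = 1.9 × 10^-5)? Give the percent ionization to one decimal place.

1.2%

HN3 ⇌ N3- + H+; let x = [H+] at equilibrium.
x ≈ √(Ka·C₀) = √(1.9 × 10^-5 × 0.13) = 1.57 × 10^-3 M
% ionization = x/C₀ × 100% = 1.57 × 10^-3/0.13 × 100% = 1.2%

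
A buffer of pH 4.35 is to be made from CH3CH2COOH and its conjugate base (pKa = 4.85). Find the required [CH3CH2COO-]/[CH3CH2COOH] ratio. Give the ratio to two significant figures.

pH = pKa + log(r) ⇒ log(r) = 4.35 − 4.85 = -0.50
r = [CH3CH2COO-]/[CH3CH2COOH] = 10^(-0.50) = 0.316

ratio = 0.32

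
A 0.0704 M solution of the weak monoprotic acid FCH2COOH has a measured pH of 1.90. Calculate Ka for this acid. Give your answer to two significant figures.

Ka = 2.7 × 10^-3

[H+] = 10^(-1.90) = 1.26 × 10^-2 M
At equilibrium [HA] = 0.0704 − 1.26 × 10^-2 = 5.78 × 10^-2 M
Ka = [H+][A-]/[HA] = (1.26 × 10^-2)² / 5.78 × 10^-2 = 2.7 × 10^-3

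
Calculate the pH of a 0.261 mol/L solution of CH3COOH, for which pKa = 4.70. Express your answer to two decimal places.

pH = 2.64

CH3COOH ⇌ CH3COO- + H+
Ka = 10^(−4.70) = 2.00 × 10^-5
From the ICE table, Ka = x²/(0.261 − x) = 2.00 × 10^-5.
Since Ka ≪ C₀, x ≈ √(Ka·C₀) = 2.28 × 10^-3 M.
(x/C₀ = 0.88% < 5%, so the approximation holds.)
pH = −log(2.28 × 10^-3) = 2.64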